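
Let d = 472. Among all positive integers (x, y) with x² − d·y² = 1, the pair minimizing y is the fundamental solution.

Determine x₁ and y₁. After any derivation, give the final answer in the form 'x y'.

[21; 1,2,1,1,1,…,2,1,42] for √472; ℓ=14 ⇒ convergent index 13
i=0: a=21 ⇒ p=21, q=1
i=1: a=1 ⇒ p=22, q=1
i=2: a=2 ⇒ p=65, q=3
…
i=4: a=1 ⇒ p=152, q=7
i=5: a=1 ⇒ p=239, q=11
i=6: a=4 ⇒ p=1108, q=51
i=7: a=5 ⇒ p=5779, q=266
i=8: a=4 ⇒ p=24224, q=1115
i=9: a=1 ⇒ p=30003, q=1381
i=10: a=1 ⇒ p=54227, q=2496
i=11: a=1 ⇒ p=84230, q=3877
i=12: a=2 ⇒ p=222687, q=10250
i=13: a=1 ⇒ p=306917, q=14127
fundamental: x₁=306917, y₁=14127  (since 94198044889 − 472·199572129 = 1)

306917 14127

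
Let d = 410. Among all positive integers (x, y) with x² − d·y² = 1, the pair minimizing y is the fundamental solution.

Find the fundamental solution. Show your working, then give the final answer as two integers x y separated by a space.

81 4

[20; 4,40] for √410; ℓ=2 ⇒ convergent index 1
step 0: (20, 1)  from 20·(1,0) + (0,1)
step 1: (81, 4)  from 4·(20,1) + (1,0)
→ (81, 4).  Check: 81²=6561, 410·4²=6560, difference 1.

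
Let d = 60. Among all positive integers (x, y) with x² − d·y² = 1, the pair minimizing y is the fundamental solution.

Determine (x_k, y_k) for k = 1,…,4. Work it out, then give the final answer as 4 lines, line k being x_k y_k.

31 4
1921 248
119071 15372
7380481 952816

d=60: √d = [7; 1,2,1,14] (ℓ=4, even), read p_3/q_3
step 0: (7, 1)  from 7·(1,0) + (0,1)
…
step 2: (23, 3)  from 2·(8,1) + (7,1)
step 3: (31, 4)  from 1·(23,3) + (8,1)
fundamental: x₁=31, y₁=4  (since 961 − 60·16 = 1)
(x_2, y_2) = (31·31 + 60·4·4, 31·4 + 4·31) = (1921, 248)
(x_3, y_3) = (31·1921 + 60·4·248, 31·248 + 4·1921) = (119071, 15372)
(x_4, y_4) = (31·119071 + 60·4·15372, 31·15372 + 4·119071) = (7380481, 952816)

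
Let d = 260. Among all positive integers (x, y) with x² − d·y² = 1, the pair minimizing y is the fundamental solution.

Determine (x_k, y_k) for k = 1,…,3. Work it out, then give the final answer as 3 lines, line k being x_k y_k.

129 8
33281 2064
8586369 532504

√260 → a₀=16, period (8,32); ℓ=2 even so k=1
k=0  a_k=16  p_k/q_k = 16/1
k=1  a_k=8  p_k/q_k = 129/8
fundamental: x₁=129, y₁=8  (since 16641 − 260·64 = 1)
k=2:  x_2 = 129·129+260·8·8 = 33281,  y_2 = 129·8+8·129 = 2064
k=3:  x_3 = 129·33281+260·8·2064 = 8586369,  y_3 = 129·2064+8·33281 = 532504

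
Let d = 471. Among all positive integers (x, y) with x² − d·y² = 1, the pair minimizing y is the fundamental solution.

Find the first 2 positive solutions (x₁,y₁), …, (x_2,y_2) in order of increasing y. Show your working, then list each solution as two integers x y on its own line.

7838695 361188
122890278606049 5662485139320

[21; 1,2,2,1,3,…,2,1,42] for √471; ℓ=14 ⇒ convergent index 13
a_0=21:  p_0=21·1+0=21,  q_0=21·0+1=1
…
a_2=2:  p_2=2·22+21=65,  q_2=2·1+1=3
…
a_6=4:  p_6=4·803+217=3429,  q_6=4·37+10=158
a_7=14:  p_7=14·3429+803=48809,  q_7=14·158+37=2249
a_8=4:  p_8=4·48809+3429=198665,  q_8=4·2249+158=9154
a_9=3:  p_9=3·198665+48809=644804,  q_9=3·9154+2249=29711
a_10=1:  p_10=1·644804+198665=843469,  q_10=1·29711+9154=38865
…
a_12=2:  p_12=2·2331742+843469=5506953,  q_12=2·107441+38865=253747
a_13=1:  p_13=1·5506953+2331742=7838695,  q_13=1·253747+107441=361188
(x₁, y₁) = (7838695, 361188);  7838695² − 471·361188² = 1 ✓
n=2: (7838695,361188)∘(7838695,361188) = (7838695·7838695+471·361188·361188, 7838695·361188+361188·7838695) = (122890278606049,5662485139320)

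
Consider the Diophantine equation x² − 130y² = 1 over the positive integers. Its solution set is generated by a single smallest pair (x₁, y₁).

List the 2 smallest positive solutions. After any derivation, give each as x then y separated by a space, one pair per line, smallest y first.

√130 → a₀=11, period (2,2,22); ℓ=3 odd so k=5
k=0  a_k=11  p_k/q_k = 11/1
…
k=4  a_k=2  p_k/q_k = 2611/229
k=5  a_k=2  p_k/q_k = 6499/570
(x₁, y₁) = (6499, 570);  6499² − 130·570² = 1 ✓
k=2:  x_2 = 6499·6499+130·570·570 = 84474001,  y_2 = 6499·570+570·6499 = 7408860

6499 570
84474001 7408860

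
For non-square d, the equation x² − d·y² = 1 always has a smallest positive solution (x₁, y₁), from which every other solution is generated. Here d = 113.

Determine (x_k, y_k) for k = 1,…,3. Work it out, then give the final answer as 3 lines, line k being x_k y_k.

1204353 113296
2900932297217 272896754976
6987493029899166849 657328051091107760

√113 = [10; 1,1,1,2,2,1,1,1,20, …], period ℓ=9 (odd) → k=17
i=0: a=10 ⇒ p=10, q=1
…
i=3: a=1 ⇒ p=32, q=3
…
i=6: a=1 ⇒ p=287, q=27
…
i=8: a=1 ⇒ p=776, q=73
i=9: a=20 ⇒ p=16009, q=1506
…
i=11: a=1 ⇒ p=32794, q=3085
i=12: a=1 ⇒ p=49579, q=4664
i=13: a=2 ⇒ p=131952, q=12413
…
i=16: a=1 ⇒ p=758918, q=71393
i=17: a=1 ⇒ p=1204353, q=113296
(x₁, y₁) = (1204353, 113296);  1204353² − 113·113296² = 1 ✓
(1204353+113296√113)^2 = 2900932297217 + 272896754976√113
(1204353+113296√113)^3 = 6987493029899166849 + 657328051091107760√113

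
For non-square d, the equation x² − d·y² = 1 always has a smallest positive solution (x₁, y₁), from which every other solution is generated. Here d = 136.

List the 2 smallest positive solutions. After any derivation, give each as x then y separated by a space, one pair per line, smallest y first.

√136 → a₀=11, period (1,1,1,22); ℓ=4 even so k=3
i=0: a=11 ⇒ p=11, q=1
…
i=2: a=1 ⇒ p=23, q=2
i=3: a=1 ⇒ p=35, q=3
fundamental: x₁=35, y₁=3  (since 1225 − 136·9 = 1)
(35+3√136)^2 = 2449 + 210√136

35 3
2449 210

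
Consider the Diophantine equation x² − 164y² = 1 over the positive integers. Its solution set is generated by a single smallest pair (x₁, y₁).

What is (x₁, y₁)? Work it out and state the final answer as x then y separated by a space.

2049 160

√164 → a₀=12, period (1,4,6,4,1,24); ℓ=6 even so k=5
a_0=12:  p_0=12·1+0=12,  q_0=12·0+1=1
…
a_2=4:  p_2=4·13+12=64,  q_2=4·1+1=5
…
a_4=4:  p_4=4·397+64=1652,  q_4=4·31+5=129
a_5=1:  p_5=1·1652+397=2049,  q_5=1·129+31=160
→ (2049, 160).  Check: 2049²=4198401, 164·160²=4198400, difference 1.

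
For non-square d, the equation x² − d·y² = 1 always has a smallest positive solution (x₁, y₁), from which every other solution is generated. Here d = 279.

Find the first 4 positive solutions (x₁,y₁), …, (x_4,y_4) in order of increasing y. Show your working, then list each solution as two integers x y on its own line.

√279 → a₀=16, period (1,2,2,1,2,2,1,32); ℓ=8 even so k=7
k=0  a_k=16  p_k/q_k = 16/1
…
k=2  a_k=2  p_k/q_k = 50/3
k=3  a_k=2  p_k/q_k = 117/7
k=4  a_k=1  p_k/q_k = 167/10
k=5  a_k=2  p_k/q_k = 451/27
k=6  a_k=2  p_k/q_k = 1069/64
k=7  a_k=1  p_k/q_k = 1520/91
(x₁, y₁) = (1520, 91);  1520² − 279·91² = 1 ✓
(x_2, y_2) = (1520·1520 + 279·91·91, 1520·91 + 91·1520) = (4620799, 276640)
(x_3, y_3) = (1520·4620799 + 279·91·276640, 1520·276640 + 91·4620799) = (14047227440, 840985509)
(x_4, y_4) = (1520·14047227440 + 279·91·840985509, 1520·840985509 + 91·14047227440) = (42703566796801, 2556595670720)

1520 91
4620799 276640
14047227440 840985509
42703566796801 2556595670720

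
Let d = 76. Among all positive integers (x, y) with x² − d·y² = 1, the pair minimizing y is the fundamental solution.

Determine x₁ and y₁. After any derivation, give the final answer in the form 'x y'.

[8; 1,2,1,1,5,4,5,1,1,2,1,16] for √76; ℓ=12 ⇒ convergent index 11
k=0  a_k=8  p_k/q_k = 8/1
…
k=2  a_k=2  p_k/q_k = 26/3
k=3  a_k=1  p_k/q_k = 35/4
k=4  a_k=1  p_k/q_k = 61/7
k=5  a_k=5  p_k/q_k = 340/39
…
k=7  a_k=5  p_k/q_k = 7445/854
k=8  a_k=1  p_k/q_k = 8866/1017
k=9  a_k=1  p_k/q_k = 16311/1871
k=10  a_k=2  p_k/q_k = 41488/4759
k=11  a_k=1  p_k/q_k = 57799/6630
→ (57799, 6630).  Check: 57799²=3340724401, 76·6630²=3340724400, difference 1.

57799 6630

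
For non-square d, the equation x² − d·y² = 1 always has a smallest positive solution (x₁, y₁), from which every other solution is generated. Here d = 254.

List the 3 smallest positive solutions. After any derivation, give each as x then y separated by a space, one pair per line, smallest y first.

√254 = [15; 1,14,1,30, …], period ℓ=4 (even) → k=3
k=0  a_k=15  p_k/q_k = 15/1
k=1  a_k=1  p_k/q_k = 16/1
k=2  a_k=14  p_k/q_k = 239/15
k=3  a_k=1  p_k/q_k = 255/16
fundamental: x₁=255, y₁=16  (since 65025 − 254·256 = 1)
n=2: (255,16)∘(255,16) = (255·255+254·16·16, 255·16+16·255) = (130049,8160)
n=3: (130049,8160)∘(255,16) = (255·130049+254·16·8160, 255·8160+16·130049) = (66324735,4161584)

255 16
130049 8160
66324735 4161584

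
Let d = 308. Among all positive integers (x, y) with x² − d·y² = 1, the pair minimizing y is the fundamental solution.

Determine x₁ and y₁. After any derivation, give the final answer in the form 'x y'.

√308 → a₀=17, period (1,1,4,1,1,34); ℓ=6 even so k=5
a_0=17:  p_0=17·1+0=17,  q_0=17·0+1=1
…
a_2=1:  p_2=1·18+17=35,  q_2=1·1+1=2
a_3=4:  p_3=4·35+18=158,  q_3=4·2+1=9
a_4=1:  p_4=1·158+35=193,  q_4=1·9+2=11
a_5=1:  p_5=1·193+158=351,  q_5=1·11+9=20
→ (351, 20).  Check: 351²=123201, 308·20²=123200, difference 1.

351 20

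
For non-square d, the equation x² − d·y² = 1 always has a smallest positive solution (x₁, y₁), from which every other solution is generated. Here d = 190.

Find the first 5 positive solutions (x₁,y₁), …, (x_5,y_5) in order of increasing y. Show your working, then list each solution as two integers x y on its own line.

[13; 1,3,1,1,1,…,3,1,26] for √190; ℓ=14 ⇒ convergent index 13
step 0: (13, 1)  from 13·(1,0) + (0,1)
…
step 2: (55, 4)  from 3·(14,1) + (13,1)
…
step 7: (1213, 88)  from 2·(510,37) + (193,14)
…
step 11: (11234, 815)  from 1·(7085,514) + (4149,301)
step 12: (40787, 2959)  from 3·(11234,815) + (7085,514)
step 13: (52021, 3774)  from 1·(40787,2959) + (11234,815)
→ (52021, 3774).  Check: 52021²=2706184441, 190·3774²=2706184440, difference 1.
(52021+3774√190)^2 = 5412368881 + 392654508√190
(52021+3774√190)^3 = 563113683064981 + 40852560317562√190
(52021+3774√190)^4 = 58587473808034384321 + 4250382080167131096√190
(52021+3774√190)^5 = 6095557949372399730460501 + 442218252343896093172470√190

52021 3774
5412368881 392654508
563113683064981 40852560317562
58587473808034384321 4250382080167131096
6095557949372399730460501 442218252343896093172470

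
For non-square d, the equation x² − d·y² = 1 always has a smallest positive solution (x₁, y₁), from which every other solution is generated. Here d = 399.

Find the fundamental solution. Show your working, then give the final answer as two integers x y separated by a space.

20 1

√399 → a₀=19, period (1,38); ℓ=2 even so k=1
a_0=19:  p_0=19·1+0=19,  q_0=19·0+1=1
a_1=1:  p_1=1·19+1=20,  q_1=1·1+0=1
(x₁, y₁) = (20, 1);  20² − 399·1² = 1 ✓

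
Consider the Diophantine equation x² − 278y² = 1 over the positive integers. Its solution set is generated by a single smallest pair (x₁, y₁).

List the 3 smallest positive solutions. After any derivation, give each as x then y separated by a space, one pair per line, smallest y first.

d=278: √d = [16; 1,2,16,2,1,32] (ℓ=6, even), read p_5/q_5
a_0=16:  p_0=16·1+0=16,  q_0=16·0+1=1
a_1=1:  p_1=1·16+1=17,  q_1=1·1+0=1
a_2=2:  p_2=2·17+16=50,  q_2=2·1+1=3
…
a_4=2:  p_4=2·817+50=1684,  q_4=2·49+3=101
a_5=1:  p_5=1·1684+817=2501,  q_5=1·101+49=150
fundamental: x₁=2501, y₁=150  (since 6255001 − 278·22500 = 1)
k=2:  x_2 = 2501·2501+278·150·150 = 12510001,  y_2 = 2501·150+150·2501 = 750300
k=3:  x_3 = 2501·12510001+278·150·750300 = 62575022501,  y_3 = 2501·750300+150·12510001 = 3753000450

2501 150
12510001 750300
62575022501 3753000450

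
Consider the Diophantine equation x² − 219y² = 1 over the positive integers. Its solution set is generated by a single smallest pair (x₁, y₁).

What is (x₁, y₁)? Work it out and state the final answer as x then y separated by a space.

74 5

d=219: √d = [14; 1,3,1,28] (ℓ=4, even), read p_3/q_3
a_0=14:  p_0=14·1+0=14,  q_0=14·0+1=1
a_1=1:  p_1=1·14+1=15,  q_1=1·1+0=1
a_2=3:  p_2=3·15+14=59,  q_2=3·1+1=4
a_3=1:  p_3=1·59+15=74,  q_3=1·4+1=5
fundamental: x₁=74, y₁=5  (since 5476 − 219·25 = 1)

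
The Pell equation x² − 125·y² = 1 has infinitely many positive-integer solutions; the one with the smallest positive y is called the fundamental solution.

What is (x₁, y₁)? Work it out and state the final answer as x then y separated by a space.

930249 83204

√125 → a₀=11, period (5,1,1,5,22); ℓ=5 odd so k=9
i=0: a=11 ⇒ p=11, q=1
…
i=2: a=1 ⇒ p=67, q=6
i=3: a=1 ⇒ p=123, q=11
i=4: a=5 ⇒ p=682, q=61
…
i=6: a=5 ⇒ p=76317, q=6826
…
i=8: a=1 ⇒ p=167761, q=15005
i=9: a=5 ⇒ p=930249, q=83204
fundamental: x₁=930249, y₁=83204  (since 865363202001 − 125·6922905616 = 1)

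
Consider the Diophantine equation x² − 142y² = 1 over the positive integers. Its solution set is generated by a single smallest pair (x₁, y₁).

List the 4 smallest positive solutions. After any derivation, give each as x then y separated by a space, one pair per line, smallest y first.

143 12
40897 3432
11696399 981540
3345129217 280717008

d=142: √d = [11; 1,10,1,22] (ℓ=4, even), read p_3/q_3
a_0=11:  p_0=11·1+0=11,  q_0=11·0+1=1
a_1=1:  p_1=1·11+1=12,  q_1=1·1+0=1
a_2=10:  p_2=10·12+11=131,  q_2=10·1+1=11
a_3=1:  p_3=1·131+12=143,  q_3=1·11+1=12
(x₁, y₁) = (143, 12);  143² − 142·12² = 1 ✓
(x_2, y_2) = (143·143 + 142·12·12, 143·12 + 12·143) = (40897, 3432)
(x_3, y_3) = (143·40897 + 142·12·3432, 143·3432 + 12·40897) = (11696399, 981540)
(x_4, y_4) = (143·11696399 + 142·12·981540, 143·981540 + 12·11696399) = (3345129217, 280717008)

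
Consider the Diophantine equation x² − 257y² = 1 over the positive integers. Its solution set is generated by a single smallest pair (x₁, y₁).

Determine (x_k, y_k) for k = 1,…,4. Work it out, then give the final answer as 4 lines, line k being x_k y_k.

513 32
526337 32832
540021249 33685600
554061275137 34561392768

√257 → a₀=16, period (32); ℓ=1 odd so k=1
k=0  a_k=16  p_k/q_k = 16/1
k=1  a_k=32  p_k/q_k = 513/32
fundamental: x₁=513, y₁=32  (since 263169 − 257·1024 = 1)
n=2: (513,32)∘(513,32) = (513·513+257·32·32, 513·32+32·513) = (526337,32832)
n=3: (526337,32832)∘(513,32) = (513·526337+257·32·32832, 513·32832+32·526337) = (540021249,33685600)
n=4: (540021249,33685600)∘(513,32) = (513·540021249+257·32·33685600, 513·33685600+32·540021249) = (554061275137,34561392768)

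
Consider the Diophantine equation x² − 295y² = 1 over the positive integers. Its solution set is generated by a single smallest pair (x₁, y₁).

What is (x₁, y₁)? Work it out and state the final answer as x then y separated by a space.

2024999 117900

[17; 5,1,2,3,2,6,2,3,2,1,5,34] for √295; ℓ=12 ⇒ convergent index 11
a_0=17:  p_0=17·1+0=17,  q_0=17·0+1=1
a_1=5:  p_1=5·17+1=86,  q_1=5·1+0=5
…
a_3=2:  p_3=2·103+86=292,  q_3=2·6+5=17
a_4=3:  p_4=3·292+103=979,  q_4=3·17+6=57
a_5=2:  p_5=2·979+292=2250,  q_5=2·57+17=131
…
a_9=2:  p_9=2·108103+31208=247414,  q_9=2·6294+1817=14405
a_10=1:  p_10=1·247414+108103=355517,  q_10=1·14405+6294=20699
a_11=5:  p_11=5·355517+247414=2024999,  q_11=5·20699+14405=117900
(x₁, y₁) = (2024999, 117900);  2024999² − 295·117900² = 1 ✓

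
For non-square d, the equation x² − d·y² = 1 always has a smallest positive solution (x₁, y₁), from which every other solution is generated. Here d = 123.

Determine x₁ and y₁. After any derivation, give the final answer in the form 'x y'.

[11; 11,22] for √123; ℓ=2 ⇒ convergent index 1
k=0  a_k=11  p_k/q_k = 11/1
k=1  a_k=11  p_k/q_k = 122/11
(x₁, y₁) = (122, 11);  122² − 123·11² = 1 ✓

122 11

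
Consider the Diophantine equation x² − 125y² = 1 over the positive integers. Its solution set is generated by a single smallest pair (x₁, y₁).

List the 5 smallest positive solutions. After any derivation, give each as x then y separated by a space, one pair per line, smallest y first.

930249 83204
1730726404001 154800875592
3220013013190122249 288006719437081612
5990827771012465337616001 535835925499096664087184
11145923086309929722690704506249 996921667718930338621440576020

d=125: √d = [11; 5,1,1,5,22] (ℓ=5, odd), read p_9/q_9
a_0=11:  p_0=11·1+0=11,  q_0=11·0+1=1
a_1=5:  p_1=5·11+1=56,  q_1=5·1+0=5
…
a_3=1:  p_3=1·67+56=123,  q_3=1·6+5=11
a_4=5:  p_4=5·123+67=682,  q_4=5·11+6=61
…
a_8=1:  p_8=1·91444+76317=167761,  q_8=1·8179+6826=15005
a_9=5:  p_9=5·167761+91444=930249,  q_9=5·15005+8179=83204
fundamental: x₁=930249, y₁=83204  (since 865363202001 − 125·6922905616 = 1)
n=2: (930249,83204)∘(930249,83204) = (930249·930249+125·83204·83204, 930249·83204+83204·930249) = (1730726404001,154800875592)
n=3: (1730726404001,154800875592)∘(930249,83204) = (930249·1730726404001+125·83204·154800875592, 930249·154800875592+83204·1730726404001) = (3220013013190122249,288006719437081612)
n=4: (3220013013190122249,288006719437081612)∘(930249,83204) = (930249·3220013013190122249+125·83204·288006719437081612, 930249·288006719437081612+83204·3220013013190122249) = (5990827771012465337616001,535835925499096664087184)
n=5: (5990827771012465337616001,535835925499096664087184)∘(930249,83204) = (930249·5990827771012465337616001+125·83204·535835925499096664087184, 930249·535835925499096664087184+83204·5990827771012465337616001) = (11145923086309929722690704506249,996921667718930338621440576020)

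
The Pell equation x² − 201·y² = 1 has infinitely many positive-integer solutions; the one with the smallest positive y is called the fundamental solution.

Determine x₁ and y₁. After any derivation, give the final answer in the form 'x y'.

√201 → a₀=14, period (5,1,1,1,2,…,1,5,28); ℓ=14 even so k=13
k=0  a_k=14  p_k/q_k = 14/1
…
k=2  a_k=1  p_k/q_k = 85/6
k=3  a_k=1  p_k/q_k = 156/11
…
k=5  a_k=2  p_k/q_k = 638/45
k=6  a_k=1  p_k/q_k = 879/62
k=7  a_k=8  p_k/q_k = 7670/541
k=8  a_k=1  p_k/q_k = 8549/603
k=9  a_k=2  p_k/q_k = 24768/1747
k=10  a_k=1  p_k/q_k = 33317/2350
k=11  a_k=1  p_k/q_k = 58085/4097
k=12  a_k=1  p_k/q_k = 91402/6447
k=13  a_k=5  p_k/q_k = 515095/36332
→ (515095, 36332).  Check: 515095²=265322859025, 201·36332²=265322859024, difference 1.

515095 36332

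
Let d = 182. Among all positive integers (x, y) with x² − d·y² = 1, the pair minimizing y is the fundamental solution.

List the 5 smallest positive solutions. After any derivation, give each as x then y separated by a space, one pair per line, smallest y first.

27 2
1457 108
78651 5830
4245697 314712
229188987 16988618

√182 → a₀=13, period (2,26); ℓ=2 even so k=1
i=0: a=13 ⇒ p=13, q=1
i=1: a=2 ⇒ p=27, q=2
fundamental: x₁=27, y₁=2  (since 729 − 182·4 = 1)
k=2:  x_2 = 27·27+182·2·2 = 1457,  y_2 = 27·2+2·27 = 108
k=3:  x_3 = 27·1457+182·2·108 = 78651,  y_3 = 27·108+2·1457 = 5830
k=4:  x_4 = 27·78651+182·2·5830 = 4245697,  y_4 = 27·5830+2·78651 = 314712
k=5:  x_5 = 27·4245697+182·2·314712 = 229188987,  y_5 = 27·314712+2·4245697 = 16988618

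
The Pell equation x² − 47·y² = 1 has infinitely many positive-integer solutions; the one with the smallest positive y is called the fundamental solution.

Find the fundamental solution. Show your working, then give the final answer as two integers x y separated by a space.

√47 = [6; 1,5,1,12, …], period ℓ=4 (even) → k=3
k=0  a_k=6  p_k/q_k = 6/1
k=1  a_k=1  p_k/q_k = 7/1
k=2  a_k=5  p_k/q_k = 41/6
k=3  a_k=1  p_k/q_k = 48/7
fundamental: x₁=48, y₁=7  (since 2304 − 47·49 = 1)

48 7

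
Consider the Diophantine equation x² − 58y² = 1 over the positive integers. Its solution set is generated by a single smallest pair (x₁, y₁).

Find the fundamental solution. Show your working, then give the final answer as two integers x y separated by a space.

[7; 1,1,1,1,1,1,14] for √58; ℓ=7 ⇒ convergent index 13
step 0: (7, 1)  from 7·(1,0) + (0,1)
step 1: (8, 1)  from 1·(7,1) + (1,0)
step 2: (15, 2)  from 1·(8,1) + (7,1)
step 3: (23, 3)  from 1·(15,2) + (8,1)
step 4: (38, 5)  from 1·(23,3) + (15,2)
step 5: (61, 8)  from 1·(38,5) + (23,3)
step 6: (99, 13)  from 1·(61,8) + (38,5)
…
step 10: (4539, 596)  from 1·(2993,393) + (1546,203)
…
step 12: (12071, 1585)  from 1·(7532,989) + (4539,596)
step 13: (19603, 2574)  from 1·(12071,1585) + (7532,989)
(x₁, y₁) = (19603, 2574);  19603² − 58·2574² = 1 ✓

19603 2574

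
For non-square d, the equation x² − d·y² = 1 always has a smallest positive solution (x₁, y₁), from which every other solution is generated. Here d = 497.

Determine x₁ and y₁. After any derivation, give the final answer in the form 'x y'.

d=497: √d = [22; 3,2,2,5,6,5,2,2,3,44] (ℓ=10, even), read p_9/q_9
k=0  a_k=22  p_k/q_k = 22/1
k=1  a_k=3  p_k/q_k = 67/3
k=2  a_k=2  p_k/q_k = 156/7
k=3  a_k=2  p_k/q_k = 379/17
k=4  a_k=5  p_k/q_k = 2051/92
k=5  a_k=6  p_k/q_k = 12685/569
k=6  a_k=5  p_k/q_k = 65476/2937
…
k=8  a_k=2  p_k/q_k = 352750/15823
k=9  a_k=3  p_k/q_k = 1201887/53912
(x₁, y₁) = (1201887, 53912);  1201887² − 497·53912² = 1 ✓

1201887 53912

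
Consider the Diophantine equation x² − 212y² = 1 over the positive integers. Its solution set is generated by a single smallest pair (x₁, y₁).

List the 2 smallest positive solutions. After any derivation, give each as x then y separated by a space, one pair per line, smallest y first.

66249 4550
8777860001 602865900

√212 = [14; 1,1,3,1,1,…,1,1,28, …], period ℓ=14 (even) → k=13
step 0: (14, 1)  from 14·(1,0) + (0,1)
…
step 2: (29, 2)  from 1·(15,1) + (14,1)
step 3: (102, 7)  from 3·(29,2) + (15,1)
…
step 5: (233, 16)  from 1·(131,9) + (102,7)
…
step 7: (2417, 166)  from 6·(364,25) + (233,16)
step 8: (2781, 191)  from 1·(2417,166) + (364,25)
…
step 10: (7979, 548)  from 1·(5198,357) + (2781,191)
step 11: (29135, 2001)  from 3·(7979,548) + (5198,357)
step 12: (37114, 2549)  from 1·(29135,2001) + (7979,548)
step 13: (66249, 4550)  from 1·(37114,2549) + (29135,2001)
(x₁, y₁) = (66249, 4550);  66249² − 212·4550² = 1 ✓
k=2:  x_2 = 66249·66249+212·4550·4550 = 8777860001,  y_2 = 66249·4550+4550·66249 = 602865900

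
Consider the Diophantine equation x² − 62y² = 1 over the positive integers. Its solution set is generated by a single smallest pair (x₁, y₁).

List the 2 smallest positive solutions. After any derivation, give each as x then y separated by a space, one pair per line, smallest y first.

63 8
7937 1008

d=62: √d = [7; 1,6,1,14] (ℓ=4, even), read p_3/q_3
i=0: a=7 ⇒ p=7, q=1
i=1: a=1 ⇒ p=8, q=1
i=2: a=6 ⇒ p=55, q=7
i=3: a=1 ⇒ p=63, q=8
→ (63, 8).  Check: 63²=3969, 62·8²=3968, difference 1.
n=2: (63,8)∘(63,8) = (63·63+62·8·8, 63·8+8·63) = (7937,1008)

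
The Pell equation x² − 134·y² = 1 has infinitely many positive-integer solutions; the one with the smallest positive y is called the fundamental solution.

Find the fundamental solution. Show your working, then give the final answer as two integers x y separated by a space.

√134 = [11; 1,1,2,1,3,…,1,1,22, …], period ℓ=14 (even) → k=13
i=0: a=11 ⇒ p=11, q=1
…
i=7: a=10 ⇒ p=4121, q=356
i=8: a=1 ⇒ p=4503, q=389
…
i=10: a=1 ⇒ p=22133, q=1912
i=11: a=2 ⇒ p=61896, q=5347
i=12: a=1 ⇒ p=84029, q=7259
i=13: a=1 ⇒ p=145925, q=12606
(x₁, y₁) = (145925, 12606);  145925² − 134·12606² = 1 ✓

145925 12606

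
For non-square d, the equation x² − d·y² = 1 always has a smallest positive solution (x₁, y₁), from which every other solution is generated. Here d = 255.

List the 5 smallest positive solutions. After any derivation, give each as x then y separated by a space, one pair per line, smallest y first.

√255 = [15; 1,30, …], period ℓ=2 (even) → k=1
a_0=15:  p_0=15·1+0=15,  q_0=15·0+1=1
a_1=1:  p_1=1·15+1=16,  q_1=1·1+0=1
(x₁, y₁) = (16, 1);  16² − 255·1² = 1 ✓
(16+1√255)^2 = 511 + 32√255
(16+1√255)^3 = 16336 + 1023√255
(16+1√255)^4 = 522241 + 32704√255
(16+1√255)^5 = 16695376 + 1045505√255

16 1
511 32
16336 1023
522241 32704
16695376 1045505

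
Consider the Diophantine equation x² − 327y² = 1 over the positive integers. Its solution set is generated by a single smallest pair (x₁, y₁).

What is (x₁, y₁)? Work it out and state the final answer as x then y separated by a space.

d=327: √d = [18; 12,36] (ℓ=2, even), read p_1/q_1
step 0: (18, 1)  from 18·(1,0) + (0,1)
step 1: (217, 12)  from 12·(18,1) + (1,0)
→ (217, 12).  Check: 217²=47089, 327·12²=47088, difference 1.

217 12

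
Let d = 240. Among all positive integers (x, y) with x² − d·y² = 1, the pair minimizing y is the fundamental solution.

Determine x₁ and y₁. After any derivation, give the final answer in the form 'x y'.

√240 = [15; 2,30, …], period ℓ=2 (even) → k=1
k=0  a_k=15  p_k/q_k = 15/1
k=1  a_k=2  p_k/q_k = 31/2
→ (31, 2).  Check: 31²=961, 240·2²=960, difference 1.

31 2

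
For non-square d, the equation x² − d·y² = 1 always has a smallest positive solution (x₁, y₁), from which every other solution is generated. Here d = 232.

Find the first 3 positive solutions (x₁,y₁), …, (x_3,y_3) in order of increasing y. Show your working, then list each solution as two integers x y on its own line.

√232 → a₀=15, period (4,3,7,3,4,30); ℓ=6 even so k=5
a_0=15:  p_0=15·1+0=15,  q_0=15·0+1=1
…
a_3=7:  p_3=7·198+61=1447,  q_3=7·13+4=95
a_4=3:  p_4=3·1447+198=4539,  q_4=3·95+13=298
a_5=4:  p_5=4·4539+1447=19603,  q_5=4·298+95=1287
fundamental: x₁=19603, y₁=1287  (since 384277609 − 232·1656369 = 1)
(x_2, y_2) = (19603·19603 + 232·1287·1287, 19603·1287 + 1287·19603) = (768555217, 50458122)
(x_3, y_3) = (19603·768555217 + 232·1287·50458122, 19603·50458122 + 1287·768555217) = (30131975818099, 1978261129845)

19603 1287
768555217 50458122
30131975818099 1978261129845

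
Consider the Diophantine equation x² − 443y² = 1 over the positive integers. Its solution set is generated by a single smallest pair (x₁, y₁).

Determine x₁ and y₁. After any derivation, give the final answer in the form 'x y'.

442 21

d=443: √d = [21; 21,42] (ℓ=2, even), read p_1/q_1
a_0=21:  p_0=21·1+0=21,  q_0=21·0+1=1
a_1=21:  p_1=21·21+1=442,  q_1=21·1+0=21
→ (442, 21).  Check: 442²=195364, 443·21²=195363, difference 1.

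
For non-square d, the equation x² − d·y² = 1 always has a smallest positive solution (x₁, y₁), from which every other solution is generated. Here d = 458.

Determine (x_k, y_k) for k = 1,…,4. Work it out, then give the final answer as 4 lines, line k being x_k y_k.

22899 1070
1048728401 49003860
48029663286099 2244278779210
2199662518128033601 102783479481255720

d=458: √d = [21; 2,2,42] (ℓ=3, odd), read p_5/q_5
a_0=21:  p_0=21·1+0=21,  q_0=21·0+1=1
a_1=2:  p_1=2·21+1=43,  q_1=2·1+0=2
a_2=2:  p_2=2·43+21=107,  q_2=2·2+1=5
a_3=42:  p_3=42·107+43=4537,  q_3=42·5+2=212
a_4=2:  p_4=2·4537+107=9181,  q_4=2·212+5=429
a_5=2:  p_5=2·9181+4537=22899,  q_5=2·429+212=1070
fundamental: x₁=22899, y₁=1070  (since 524364201 − 458·1144900 = 1)
(x_2, y_2) = (22899·22899 + 458·1070·1070, 22899·1070 + 1070·22899) = (1048728401, 49003860)
(x_3, y_3) = (22899·1048728401 + 458·1070·49003860, 22899·49003860 + 1070·1048728401) = (48029663286099, 2244278779210)
(x_4, y_4) = (22899·48029663286099 + 458·1070·2244278779210, 22899·2244278779210 + 1070·48029663286099) = (2199662518128033601, 102783479481255720)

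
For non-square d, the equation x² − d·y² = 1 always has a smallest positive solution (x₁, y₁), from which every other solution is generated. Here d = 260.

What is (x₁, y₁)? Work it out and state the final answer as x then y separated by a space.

d=260: √d = [16; 8,32] (ℓ=2, even), read p_1/q_1
k=0  a_k=16  p_k/q_k = 16/1
k=1  a_k=8  p_k/q_k = 129/8
(x₁, y₁) = (129, 8);  129² − 260·8² = 1 ✓

129 8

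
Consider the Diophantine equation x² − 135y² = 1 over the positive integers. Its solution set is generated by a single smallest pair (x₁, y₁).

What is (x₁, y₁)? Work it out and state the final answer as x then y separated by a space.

244 21

√135 = [11; 1,1,1,1,1,1,1,22, …], period ℓ=8 (even) → k=7
i=0: a=11 ⇒ p=11, q=1
i=1: a=1 ⇒ p=12, q=1
…
i=3: a=1 ⇒ p=35, q=3
i=4: a=1 ⇒ p=58, q=5
i=5: a=1 ⇒ p=93, q=8
i=6: a=1 ⇒ p=151, q=13
i=7: a=1 ⇒ p=244, q=21
→ (244, 21).  Check: 244²=59536, 135·21²=59535, difference 1.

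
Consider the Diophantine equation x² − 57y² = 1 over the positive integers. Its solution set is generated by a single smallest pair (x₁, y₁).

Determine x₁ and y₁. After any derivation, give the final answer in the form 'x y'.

151 20

√57 → a₀=7, period (1,1,4,1,1,14); ℓ=6 even so k=5
i=0: a=7 ⇒ p=7, q=1
…
i=4: a=1 ⇒ p=83, q=11
i=5: a=1 ⇒ p=151, q=20
fundamental: x₁=151, y₁=20  (since 22801 − 57·400 = 1)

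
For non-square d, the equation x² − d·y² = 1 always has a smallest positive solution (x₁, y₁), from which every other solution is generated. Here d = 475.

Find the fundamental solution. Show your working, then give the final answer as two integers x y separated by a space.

57799 2652

√475 = [21; 1,3,1,6,2,6,1,3,1,42, …], period ℓ=10 (even) → k=9
step 0: (21, 1)  from 21·(1,0) + (0,1)
…
step 2: (87, 4)  from 3·(22,1) + (21,1)
step 3: (109, 5)  from 1·(87,4) + (22,1)
step 4: (741, 34)  from 6·(109,5) + (87,4)
step 5: (1591, 73)  from 2·(741,34) + (109,5)
step 6: (10287, 472)  from 6·(1591,73) + (741,34)
step 7: (11878, 545)  from 1·(10287,472) + (1591,73)
step 8: (45921, 2107)  from 3·(11878,545) + (10287,472)
step 9: (57799, 2652)  from 1·(45921,2107) + (11878,545)
(x₁, y₁) = (57799, 2652);  57799² − 475·2652² = 1 ✓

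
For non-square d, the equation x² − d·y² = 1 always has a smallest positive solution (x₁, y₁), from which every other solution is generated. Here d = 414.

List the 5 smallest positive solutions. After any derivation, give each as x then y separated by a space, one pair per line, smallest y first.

[20; 2,1,7,2,7,1,2,40] for √414; ℓ=8 ⇒ convergent index 7
k=0  a_k=20  p_k/q_k = 20/1
k=1  a_k=2  p_k/q_k = 41/2
k=2  a_k=1  p_k/q_k = 61/3
k=3  a_k=7  p_k/q_k = 468/23
k=4  a_k=2  p_k/q_k = 997/49
…
k=6  a_k=1  p_k/q_k = 8444/415
k=7  a_k=2  p_k/q_k = 24335/1196
→ (24335, 1196).  Check: 24335²=592192225, 414·1196²=592192224, difference 1.
(24335+1196√414)^2 = 1184384449 + 58209320√414
(24335+1196√414)^3 = 57643991108495 + 2833047603204√414
(24335+1196√414)^4 = 2805533046066067201 + 137884426789729360√414
(24335+1196√414)^5 = 136545293294391499564175 + 6710835049023080347996√414

24335 1196
1184384449 58209320
57643991108495 2833047603204
2805533046066067201 137884426789729360
136545293294391499564175 6710835049023080347996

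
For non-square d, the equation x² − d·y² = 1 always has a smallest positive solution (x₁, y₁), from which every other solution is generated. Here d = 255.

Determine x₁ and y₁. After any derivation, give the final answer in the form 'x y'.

d=255: √d = [15; 1,30] (ℓ=2, even), read p_1/q_1
step 0: (15, 1)  from 15·(1,0) + (0,1)
step 1: (16, 1)  from 1·(15,1) + (1,0)
(x₁, y₁) = (16, 1);  16² − 255·1² = 1 ✓

16 1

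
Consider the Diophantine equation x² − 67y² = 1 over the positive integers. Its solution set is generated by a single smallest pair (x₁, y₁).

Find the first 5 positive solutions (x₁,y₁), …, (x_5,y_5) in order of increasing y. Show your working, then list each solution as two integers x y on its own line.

48842 5967
4771081927 582880428
466058366908226 56938091722785
45526445508292066657 5561940551265649512
4447205302565943872414162 543312600752895615207423

√67 = [8; 5,2,1,1,7,1,1,2,5,16, …], period ℓ=10 (even) → k=9
k=0  a_k=8  p_k/q_k = 8/1
k=1  a_k=5  p_k/q_k = 41/5
k=2  a_k=2  p_k/q_k = 90/11
…
k=4  a_k=1  p_k/q_k = 221/27
k=5  a_k=7  p_k/q_k = 1678/205
k=6  a_k=1  p_k/q_k = 1899/232
k=7  a_k=1  p_k/q_k = 3577/437
k=8  a_k=2  p_k/q_k = 9053/1106
k=9  a_k=5  p_k/q_k = 48842/5967
→ (48842, 5967).  Check: 48842²=2385540964, 67·5967²=2385540963, difference 1.
(x_2, y_2) = (48842·48842 + 67·5967·5967, 48842·5967 + 5967·48842) = (4771081927, 582880428)
(x_3, y_3) = (48842·4771081927 + 67·5967·582880428, 48842·582880428 + 5967·4771081927) = (466058366908226, 56938091722785)
(x_4, y_4) = (48842·466058366908226 + 67·5967·56938091722785, 48842·56938091722785 + 5967·466058366908226) = (45526445508292066657, 5561940551265649512)
(x_5, y_5) = (48842·45526445508292066657 + 67·5967·5561940551265649512, 48842·5561940551265649512 + 5967·45526445508292066657) = (4447205302565943872414162, 543312600752895615207423)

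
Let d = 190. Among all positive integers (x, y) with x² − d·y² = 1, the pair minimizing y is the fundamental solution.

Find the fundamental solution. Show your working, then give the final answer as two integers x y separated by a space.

52021 3774

[13; 1,3,1,1,1,…,3,1,26] for √190; ℓ=14 ⇒ convergent index 13
k=0  a_k=13  p_k/q_k = 13/1
k=1  a_k=1  p_k/q_k = 14/1
k=2  a_k=3  p_k/q_k = 55/4
…
k=5  a_k=1  p_k/q_k = 193/14
…
k=8  a_k=2  p_k/q_k = 2936/213
k=9  a_k=1  p_k/q_k = 4149/301
k=10  a_k=1  p_k/q_k = 7085/514
k=11  a_k=1  p_k/q_k = 11234/815
k=12  a_k=3  p_k/q_k = 40787/2959
k=13  a_k=1  p_k/q_k = 52021/3774
→ (52021, 3774).  Check: 52021²=2706184441, 190·3774²=2706184440, difference 1.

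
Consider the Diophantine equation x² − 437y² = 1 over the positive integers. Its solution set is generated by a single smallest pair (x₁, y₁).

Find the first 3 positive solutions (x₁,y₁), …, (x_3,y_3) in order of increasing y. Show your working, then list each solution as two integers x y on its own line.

4599 220
42301601 2023560
389090121399 18612704660

√437 = [20; 1,9,2,9,1,40, …], period ℓ=6 (even) → k=5
i=0: a=20 ⇒ p=20, q=1
…
i=3: a=2 ⇒ p=439, q=21
i=4: a=9 ⇒ p=4160, q=199
i=5: a=1 ⇒ p=4599, q=220
fundamental: x₁=4599, y₁=220  (since 21150801 − 437·48400 = 1)
k=2:  x_2 = 4599·4599+437·220·220 = 42301601,  y_2 = 4599·220+220·4599 = 2023560
k=3:  x_3 = 4599·42301601+437·220·2023560 = 389090121399,  y_3 = 4599·2023560+220·42301601 = 18612704660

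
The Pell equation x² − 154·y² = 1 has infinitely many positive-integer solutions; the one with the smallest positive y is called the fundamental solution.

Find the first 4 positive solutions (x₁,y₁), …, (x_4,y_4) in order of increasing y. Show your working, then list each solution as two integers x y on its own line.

[12; 2,2,3,1,2,1,3,2,2,24] for √154; ℓ=10 ⇒ convergent index 9
step 0: (12, 1)  from 12·(1,0) + (0,1)
step 1: (25, 2)  from 2·(12,1) + (1,0)
…
step 3: (211, 17)  from 3·(62,5) + (25,2)
…
step 6: (1030, 83)  from 1·(757,61) + (273,22)
step 7: (3847, 310)  from 3·(1030,83) + (757,61)
step 8: (8724, 703)  from 2·(3847,310) + (1030,83)
step 9: (21295, 1716)  from 2·(8724,703) + (3847,310)
→ (21295, 1716).  Check: 21295²=453477025, 154·1716²=453477024, difference 1.
n=2: (21295,1716)∘(21295,1716) = (21295·21295+154·1716·1716, 21295·1716+1716·21295) = (906954049,73084440)
n=3: (906954049,73084440)∘(21295,1716) = (21295·906954049+154·1716·73084440, 21295·73084440+1716·906954049) = (38627172925615,3112666297884)
n=4: (38627172925615,3112666297884)∘(21295,1716) = (21295·38627172925615+154·1716·3112666297884, 21295·3112666297884+1716·38627172925615) = (1645131293994988801,132568457553795120)

21295 1716
906954049 73084440
38627172925615 3112666297884
1645131293994988801 132568457553795120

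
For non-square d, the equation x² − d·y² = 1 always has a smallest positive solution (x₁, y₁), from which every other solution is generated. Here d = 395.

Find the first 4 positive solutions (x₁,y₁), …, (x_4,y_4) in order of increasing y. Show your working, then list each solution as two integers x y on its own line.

159 8
50561 2544
16078239 808984
5112829441 257254368

√395 = [19; 1,6,1,38, …], period ℓ=4 (even) → k=3
step 0: (19, 1)  from 19·(1,0) + (0,1)
step 1: (20, 1)  from 1·(19,1) + (1,0)
step 2: (139, 7)  from 6·(20,1) + (19,1)
step 3: (159, 8)  from 1·(139,7) + (20,1)
(x₁, y₁) = (159, 8);  159² − 395·8² = 1 ✓
k=2:  x_2 = 159·159+395·8·8 = 50561,  y_2 = 159·8+8·159 = 2544
k=3:  x_3 = 159·50561+395·8·2544 = 16078239,  y_3 = 159·2544+8·50561 = 808984
k=4:  x_4 = 159·16078239+395·8·808984 = 5112829441,  y_4 = 159·808984+8·16078239 = 257254368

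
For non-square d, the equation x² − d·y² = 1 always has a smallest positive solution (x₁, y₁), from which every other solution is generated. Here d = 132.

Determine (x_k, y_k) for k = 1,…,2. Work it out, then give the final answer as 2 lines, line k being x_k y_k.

23 2
1057 92

√132 → a₀=11, period (2,22); ℓ=2 even so k=1
i=0: a=11 ⇒ p=11, q=1
i=1: a=2 ⇒ p=23, q=2
fundamental: x₁=23, y₁=2  (since 529 − 132·4 = 1)
n=2: (23,2)∘(23,2) = (23·23+132·2·2, 23·2+2·23) = (1057,92)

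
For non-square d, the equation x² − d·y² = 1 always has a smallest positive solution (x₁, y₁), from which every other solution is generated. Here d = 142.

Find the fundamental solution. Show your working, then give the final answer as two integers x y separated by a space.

143 12

d=142: √d = [11; 1,10,1,22] (ℓ=4, even), read p_3/q_3
step 0: (11, 1)  from 11·(1,0) + (0,1)
step 1: (12, 1)  from 1·(11,1) + (1,0)
step 2: (131, 11)  from 10·(12,1) + (11,1)
step 3: (143, 12)  from 1·(131,11) + (12,1)
fundamental: x₁=143, y₁=12  (since 20449 − 142·144 = 1)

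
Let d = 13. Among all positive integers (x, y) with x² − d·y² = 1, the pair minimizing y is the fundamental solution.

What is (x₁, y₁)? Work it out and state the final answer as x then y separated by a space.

d=13: √d = [3; 1,1,1,1,6] (ℓ=5, odd), read p_9/q_9
k=0  a_k=3  p_k/q_k = 3/1
k=1  a_k=1  p_k/q_k = 4/1
k=2  a_k=1  p_k/q_k = 7/2
…
k=5  a_k=6  p_k/q_k = 119/33
k=6  a_k=1  p_k/q_k = 137/38
…
k=8  a_k=1  p_k/q_k = 393/109
k=9  a_k=1  p_k/q_k = 649/180
(x₁, y₁) = (649, 180);  649² − 13·180² = 1 ✓

649 180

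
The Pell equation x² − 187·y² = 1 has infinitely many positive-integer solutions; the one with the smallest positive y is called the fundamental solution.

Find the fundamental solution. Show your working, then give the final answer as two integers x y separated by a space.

1682 123

√187 → a₀=13, period (1,2,13,2,1,26); ℓ=6 even so k=5
a_0=13:  p_0=13·1+0=13,  q_0=13·0+1=1
…
a_4=2:  p_4=2·547+41=1135,  q_4=2·40+3=83
a_5=1:  p_5=1·1135+547=1682,  q_5=1·83+40=123
→ (1682, 123).  Check: 1682²=2829124, 187·123²=2829123, difference 1.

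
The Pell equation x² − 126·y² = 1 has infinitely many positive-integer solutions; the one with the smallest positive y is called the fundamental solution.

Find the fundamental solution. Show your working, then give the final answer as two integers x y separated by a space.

449 40

[11; 4,2,4,22] for √126; ℓ=4 ⇒ convergent index 3
i=0: a=11 ⇒ p=11, q=1
i=1: a=4 ⇒ p=45, q=4
i=2: a=2 ⇒ p=101, q=9
i=3: a=4 ⇒ p=449, q=40
(x₁, y₁) = (449, 40);  449² − 126·40² = 1 ✓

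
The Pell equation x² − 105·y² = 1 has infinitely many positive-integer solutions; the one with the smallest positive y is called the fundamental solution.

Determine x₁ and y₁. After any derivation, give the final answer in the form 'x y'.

41 4

√105 → a₀=10, period (4,20); ℓ=2 even so k=1
a_0=10:  p_0=10·1+0=10,  q_0=10·0+1=1
a_1=4:  p_1=4·10+1=41,  q_1=4·1+0=4
fundamental: x₁=41, y₁=4  (since 1681 − 105·16 = 1)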